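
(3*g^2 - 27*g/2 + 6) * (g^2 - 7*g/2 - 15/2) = 3*g^4 - 24*g^3 + 123*g^2/4 + 321*g/4 - 45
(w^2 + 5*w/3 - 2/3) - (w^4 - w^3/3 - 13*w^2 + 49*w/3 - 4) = -w^4 + w^3/3 + 14*w^2 - 44*w/3 + 10/3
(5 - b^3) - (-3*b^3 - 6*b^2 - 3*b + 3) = 2*b^3 + 6*b^2 + 3*b + 2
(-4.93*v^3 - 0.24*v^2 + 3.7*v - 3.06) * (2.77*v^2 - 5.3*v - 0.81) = -13.6561*v^5 + 25.4642*v^4 + 15.5143*v^3 - 27.8918*v^2 + 13.221*v + 2.4786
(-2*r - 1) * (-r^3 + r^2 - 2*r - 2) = 2*r^4 - r^3 + 3*r^2 + 6*r + 2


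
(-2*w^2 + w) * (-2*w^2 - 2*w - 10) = 4*w^4 + 2*w^3 + 18*w^2 - 10*w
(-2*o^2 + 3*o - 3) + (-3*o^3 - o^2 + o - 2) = -3*o^3 - 3*o^2 + 4*o - 5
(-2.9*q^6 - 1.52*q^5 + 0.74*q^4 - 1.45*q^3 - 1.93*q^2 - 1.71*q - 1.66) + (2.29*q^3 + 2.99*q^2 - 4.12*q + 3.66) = -2.9*q^6 - 1.52*q^5 + 0.74*q^4 + 0.84*q^3 + 1.06*q^2 - 5.83*q + 2.0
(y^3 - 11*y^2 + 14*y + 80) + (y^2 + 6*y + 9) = y^3 - 10*y^2 + 20*y + 89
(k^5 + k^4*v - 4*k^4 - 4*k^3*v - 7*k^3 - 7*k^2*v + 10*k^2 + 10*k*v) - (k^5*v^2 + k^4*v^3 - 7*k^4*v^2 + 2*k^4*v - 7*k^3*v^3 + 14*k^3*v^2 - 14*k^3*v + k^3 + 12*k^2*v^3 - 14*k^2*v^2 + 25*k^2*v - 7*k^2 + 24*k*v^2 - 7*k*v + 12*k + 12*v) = -k^5*v^2 + k^5 - k^4*v^3 + 7*k^4*v^2 - k^4*v - 4*k^4 + 7*k^3*v^3 - 14*k^3*v^2 + 10*k^3*v - 8*k^3 - 12*k^2*v^3 + 14*k^2*v^2 - 32*k^2*v + 17*k^2 - 24*k*v^2 + 17*k*v - 12*k - 12*v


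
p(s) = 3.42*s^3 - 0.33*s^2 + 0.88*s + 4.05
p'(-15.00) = 2319.28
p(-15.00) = -11625.90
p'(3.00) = 91.24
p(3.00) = 96.06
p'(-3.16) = 105.42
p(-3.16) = -109.94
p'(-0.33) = 2.22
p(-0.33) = 3.60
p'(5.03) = 257.15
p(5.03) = 435.37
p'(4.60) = 214.95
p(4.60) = 334.00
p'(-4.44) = 206.07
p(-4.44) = -305.71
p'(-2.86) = 86.69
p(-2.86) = -81.17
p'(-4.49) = 210.69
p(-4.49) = -316.13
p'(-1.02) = 12.23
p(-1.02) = -0.82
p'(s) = 10.26*s^2 - 0.66*s + 0.88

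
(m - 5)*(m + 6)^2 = m^3 + 7*m^2 - 24*m - 180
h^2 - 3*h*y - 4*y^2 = (h - 4*y)*(h + y)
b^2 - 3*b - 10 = (b - 5)*(b + 2)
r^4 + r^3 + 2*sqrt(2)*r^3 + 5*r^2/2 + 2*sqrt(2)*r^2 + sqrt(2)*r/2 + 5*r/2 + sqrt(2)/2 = (r + 1)*(r + sqrt(2)/2)^2*(r + sqrt(2))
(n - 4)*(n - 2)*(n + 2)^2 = n^4 - 2*n^3 - 12*n^2 + 8*n + 32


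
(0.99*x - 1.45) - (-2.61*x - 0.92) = 3.6*x - 0.53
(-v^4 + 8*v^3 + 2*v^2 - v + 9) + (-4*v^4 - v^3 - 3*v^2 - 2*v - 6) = -5*v^4 + 7*v^3 - v^2 - 3*v + 3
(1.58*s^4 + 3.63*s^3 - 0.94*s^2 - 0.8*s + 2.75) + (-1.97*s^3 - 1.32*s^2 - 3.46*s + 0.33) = 1.58*s^4 + 1.66*s^3 - 2.26*s^2 - 4.26*s + 3.08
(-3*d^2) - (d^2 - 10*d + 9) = -4*d^2 + 10*d - 9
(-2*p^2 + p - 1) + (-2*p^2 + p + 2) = -4*p^2 + 2*p + 1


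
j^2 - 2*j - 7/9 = (j - 7/3)*(j + 1/3)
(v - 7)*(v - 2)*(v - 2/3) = v^3 - 29*v^2/3 + 20*v - 28/3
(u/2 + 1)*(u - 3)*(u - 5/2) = u^3/2 - 7*u^2/4 - 7*u/4 + 15/2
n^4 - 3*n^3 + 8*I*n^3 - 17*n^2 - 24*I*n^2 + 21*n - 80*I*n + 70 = (n - 5)*(n + 2)*(n + I)*(n + 7*I)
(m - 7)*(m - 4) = m^2 - 11*m + 28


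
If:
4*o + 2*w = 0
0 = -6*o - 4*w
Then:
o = 0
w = 0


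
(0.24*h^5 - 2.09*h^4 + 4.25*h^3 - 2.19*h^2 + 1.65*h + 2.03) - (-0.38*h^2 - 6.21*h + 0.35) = 0.24*h^5 - 2.09*h^4 + 4.25*h^3 - 1.81*h^2 + 7.86*h + 1.68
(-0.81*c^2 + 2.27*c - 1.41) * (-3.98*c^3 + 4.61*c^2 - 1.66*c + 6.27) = 3.2238*c^5 - 12.7687*c^4 + 17.4211*c^3 - 15.347*c^2 + 16.5735*c - 8.8407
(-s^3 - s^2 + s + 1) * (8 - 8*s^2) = 8*s^5 + 8*s^4 - 16*s^3 - 16*s^2 + 8*s + 8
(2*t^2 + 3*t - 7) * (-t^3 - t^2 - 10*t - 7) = -2*t^5 - 5*t^4 - 16*t^3 - 37*t^2 + 49*t + 49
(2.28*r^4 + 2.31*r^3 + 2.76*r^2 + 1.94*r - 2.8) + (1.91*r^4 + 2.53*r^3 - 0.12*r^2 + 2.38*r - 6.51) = 4.19*r^4 + 4.84*r^3 + 2.64*r^2 + 4.32*r - 9.31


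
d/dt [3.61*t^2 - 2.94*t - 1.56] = 7.22*t - 2.94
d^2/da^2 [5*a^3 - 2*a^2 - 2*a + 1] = 30*a - 4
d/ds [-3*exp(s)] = -3*exp(s)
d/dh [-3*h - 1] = -3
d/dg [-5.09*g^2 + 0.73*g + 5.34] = 0.73 - 10.18*g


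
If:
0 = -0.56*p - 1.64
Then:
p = -2.93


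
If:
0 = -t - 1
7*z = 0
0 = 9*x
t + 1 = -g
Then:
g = 0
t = -1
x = 0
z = 0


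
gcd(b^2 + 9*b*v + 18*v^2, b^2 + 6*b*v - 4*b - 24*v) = b + 6*v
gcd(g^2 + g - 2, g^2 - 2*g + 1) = g - 1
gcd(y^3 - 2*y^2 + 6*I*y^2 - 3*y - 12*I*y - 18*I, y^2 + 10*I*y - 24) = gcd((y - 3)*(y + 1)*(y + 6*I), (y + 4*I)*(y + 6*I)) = y + 6*I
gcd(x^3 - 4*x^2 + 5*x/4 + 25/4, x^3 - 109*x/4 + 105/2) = x - 5/2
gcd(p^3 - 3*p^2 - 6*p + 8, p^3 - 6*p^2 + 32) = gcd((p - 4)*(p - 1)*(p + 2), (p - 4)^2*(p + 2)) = p^2 - 2*p - 8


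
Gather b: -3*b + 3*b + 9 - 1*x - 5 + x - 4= 0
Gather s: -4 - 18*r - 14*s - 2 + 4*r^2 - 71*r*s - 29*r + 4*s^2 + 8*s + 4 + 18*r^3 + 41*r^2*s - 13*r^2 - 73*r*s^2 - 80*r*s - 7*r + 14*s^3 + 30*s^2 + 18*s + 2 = 18*r^3 - 9*r^2 - 54*r + 14*s^3 + s^2*(34 - 73*r) + s*(41*r^2 - 151*r + 12)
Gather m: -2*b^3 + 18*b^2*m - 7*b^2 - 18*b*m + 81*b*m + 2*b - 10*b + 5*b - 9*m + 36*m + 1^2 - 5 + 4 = -2*b^3 - 7*b^2 - 3*b + m*(18*b^2 + 63*b + 27)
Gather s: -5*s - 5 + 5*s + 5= 0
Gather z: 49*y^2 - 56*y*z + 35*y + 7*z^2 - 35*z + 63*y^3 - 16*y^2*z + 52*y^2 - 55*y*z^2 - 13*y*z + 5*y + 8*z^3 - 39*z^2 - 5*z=63*y^3 + 101*y^2 + 40*y + 8*z^3 + z^2*(-55*y - 32) + z*(-16*y^2 - 69*y - 40)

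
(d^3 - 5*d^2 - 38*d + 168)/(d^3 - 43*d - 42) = (d - 4)/(d + 1)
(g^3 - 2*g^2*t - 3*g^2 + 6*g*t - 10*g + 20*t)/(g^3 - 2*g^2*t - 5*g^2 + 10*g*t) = (g + 2)/g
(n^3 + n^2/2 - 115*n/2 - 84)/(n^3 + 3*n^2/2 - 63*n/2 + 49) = (2*n^2 - 13*n - 24)/(2*n^2 - 11*n + 14)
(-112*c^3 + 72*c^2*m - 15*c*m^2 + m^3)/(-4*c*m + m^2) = 28*c^2/m - 11*c + m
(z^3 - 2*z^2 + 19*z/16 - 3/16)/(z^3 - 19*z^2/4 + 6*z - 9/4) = (z - 1/4)/(z - 3)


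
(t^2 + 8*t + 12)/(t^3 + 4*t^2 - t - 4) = (t^2 + 8*t + 12)/(t^3 + 4*t^2 - t - 4)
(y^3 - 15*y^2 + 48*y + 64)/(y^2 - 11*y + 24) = (y^2 - 7*y - 8)/(y - 3)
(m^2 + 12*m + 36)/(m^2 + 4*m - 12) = (m + 6)/(m - 2)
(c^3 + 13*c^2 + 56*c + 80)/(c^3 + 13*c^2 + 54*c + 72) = (c^2 + 9*c + 20)/(c^2 + 9*c + 18)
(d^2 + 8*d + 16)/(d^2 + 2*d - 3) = (d^2 + 8*d + 16)/(d^2 + 2*d - 3)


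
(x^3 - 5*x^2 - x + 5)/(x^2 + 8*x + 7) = (x^2 - 6*x + 5)/(x + 7)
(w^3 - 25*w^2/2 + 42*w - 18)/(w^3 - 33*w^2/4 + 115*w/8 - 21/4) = 4*(w - 6)/(4*w - 7)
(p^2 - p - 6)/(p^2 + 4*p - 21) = (p + 2)/(p + 7)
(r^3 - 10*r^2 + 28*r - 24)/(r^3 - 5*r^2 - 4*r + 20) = (r^2 - 8*r + 12)/(r^2 - 3*r - 10)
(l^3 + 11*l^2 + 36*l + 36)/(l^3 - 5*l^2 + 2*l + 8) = (l^3 + 11*l^2 + 36*l + 36)/(l^3 - 5*l^2 + 2*l + 8)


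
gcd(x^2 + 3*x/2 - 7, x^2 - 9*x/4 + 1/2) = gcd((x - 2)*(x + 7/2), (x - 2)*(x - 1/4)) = x - 2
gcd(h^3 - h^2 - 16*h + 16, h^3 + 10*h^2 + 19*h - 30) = h - 1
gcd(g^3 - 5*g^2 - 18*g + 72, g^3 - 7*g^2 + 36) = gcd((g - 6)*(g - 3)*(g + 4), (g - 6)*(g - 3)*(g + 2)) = g^2 - 9*g + 18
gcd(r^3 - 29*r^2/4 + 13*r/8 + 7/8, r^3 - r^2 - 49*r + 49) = r - 7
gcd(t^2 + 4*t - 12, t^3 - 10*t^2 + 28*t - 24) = t - 2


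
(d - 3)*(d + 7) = d^2 + 4*d - 21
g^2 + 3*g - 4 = (g - 1)*(g + 4)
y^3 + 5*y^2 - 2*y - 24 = (y - 2)*(y + 3)*(y + 4)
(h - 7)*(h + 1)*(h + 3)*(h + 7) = h^4 + 4*h^3 - 46*h^2 - 196*h - 147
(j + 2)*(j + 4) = j^2 + 6*j + 8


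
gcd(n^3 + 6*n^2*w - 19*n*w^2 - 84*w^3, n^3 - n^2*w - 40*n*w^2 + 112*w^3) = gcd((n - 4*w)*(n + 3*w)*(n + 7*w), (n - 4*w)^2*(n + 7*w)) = -n^2 - 3*n*w + 28*w^2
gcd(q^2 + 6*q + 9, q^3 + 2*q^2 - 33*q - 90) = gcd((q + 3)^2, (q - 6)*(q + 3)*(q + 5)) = q + 3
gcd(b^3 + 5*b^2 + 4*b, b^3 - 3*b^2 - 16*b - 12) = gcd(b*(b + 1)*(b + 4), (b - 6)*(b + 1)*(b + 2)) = b + 1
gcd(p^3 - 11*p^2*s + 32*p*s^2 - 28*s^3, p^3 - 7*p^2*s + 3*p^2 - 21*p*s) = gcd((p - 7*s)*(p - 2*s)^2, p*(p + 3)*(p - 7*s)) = p - 7*s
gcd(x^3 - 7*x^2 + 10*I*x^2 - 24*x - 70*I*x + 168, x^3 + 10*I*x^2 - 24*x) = x^2 + 10*I*x - 24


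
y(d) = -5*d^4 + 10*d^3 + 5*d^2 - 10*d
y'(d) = -20*d^3 + 30*d^2 + 10*d - 10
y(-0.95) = 1.37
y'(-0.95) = 24.72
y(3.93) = -547.82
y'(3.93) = -721.32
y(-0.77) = 4.34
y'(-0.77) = 9.22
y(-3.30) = -864.88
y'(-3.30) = 1002.44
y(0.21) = -1.80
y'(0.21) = -6.76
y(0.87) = -1.19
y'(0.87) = 8.24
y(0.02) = -0.20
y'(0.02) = -9.79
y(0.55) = -2.78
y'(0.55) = 1.25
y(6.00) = -4200.00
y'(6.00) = -3190.00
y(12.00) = -85800.00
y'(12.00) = -30130.00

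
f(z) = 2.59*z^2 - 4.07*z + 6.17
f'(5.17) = 22.71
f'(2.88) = 10.85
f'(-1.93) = -14.07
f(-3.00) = 41.69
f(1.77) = 7.08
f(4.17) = 34.24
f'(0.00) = -4.07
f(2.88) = 15.93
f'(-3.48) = -22.10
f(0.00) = 6.17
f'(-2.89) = -19.04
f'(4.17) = 17.53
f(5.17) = 54.36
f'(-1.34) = -11.01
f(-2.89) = 39.56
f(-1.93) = 23.67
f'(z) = 5.18*z - 4.07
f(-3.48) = 51.70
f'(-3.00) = -19.61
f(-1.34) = 16.27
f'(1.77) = 5.10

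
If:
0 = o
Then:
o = 0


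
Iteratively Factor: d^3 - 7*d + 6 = (d - 1)*(d^2 + d - 6) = (d - 2)*(d - 1)*(d + 3)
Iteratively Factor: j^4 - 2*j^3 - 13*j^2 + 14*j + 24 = (j - 4)*(j^3 + 2*j^2 - 5*j - 6) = (j - 4)*(j - 2)*(j^2 + 4*j + 3) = (j - 4)*(j - 2)*(j + 3)*(j + 1)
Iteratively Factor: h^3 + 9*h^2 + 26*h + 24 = (h + 4)*(h^2 + 5*h + 6) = (h + 2)*(h + 4)*(h + 3)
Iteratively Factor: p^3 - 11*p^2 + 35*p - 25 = (p - 1)*(p^2 - 10*p + 25) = (p - 5)*(p - 1)*(p - 5)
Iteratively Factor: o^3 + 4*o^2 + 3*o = (o)*(o^2 + 4*o + 3) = o*(o + 3)*(o + 1)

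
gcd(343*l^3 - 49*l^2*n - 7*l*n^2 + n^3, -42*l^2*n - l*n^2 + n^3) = 7*l - n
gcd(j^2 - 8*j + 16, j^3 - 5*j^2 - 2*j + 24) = j - 4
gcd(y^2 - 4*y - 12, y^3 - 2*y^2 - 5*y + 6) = y + 2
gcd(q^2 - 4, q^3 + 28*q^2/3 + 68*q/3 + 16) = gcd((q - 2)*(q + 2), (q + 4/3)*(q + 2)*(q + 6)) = q + 2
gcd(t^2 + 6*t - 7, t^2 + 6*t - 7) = t^2 + 6*t - 7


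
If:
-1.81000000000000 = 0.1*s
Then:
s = -18.10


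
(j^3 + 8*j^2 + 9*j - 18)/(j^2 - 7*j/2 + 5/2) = 2*(j^2 + 9*j + 18)/(2*j - 5)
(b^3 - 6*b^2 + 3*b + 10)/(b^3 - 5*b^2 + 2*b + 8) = (b - 5)/(b - 4)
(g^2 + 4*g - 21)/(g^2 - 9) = (g + 7)/(g + 3)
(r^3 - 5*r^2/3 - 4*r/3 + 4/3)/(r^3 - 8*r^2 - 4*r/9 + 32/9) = 3*(r^2 - r - 2)/(3*r^2 - 22*r - 16)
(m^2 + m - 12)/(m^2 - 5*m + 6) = (m + 4)/(m - 2)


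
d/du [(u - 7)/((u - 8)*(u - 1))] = (-u^2 + 14*u - 55)/(u^4 - 18*u^3 + 97*u^2 - 144*u + 64)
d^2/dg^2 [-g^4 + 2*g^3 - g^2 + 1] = -12*g^2 + 12*g - 2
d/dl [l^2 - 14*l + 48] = 2*l - 14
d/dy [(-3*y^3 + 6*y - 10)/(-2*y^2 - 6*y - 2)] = (3*y^4 + 18*y^3 + 15*y^2 - 20*y - 36)/(2*(y^4 + 6*y^3 + 11*y^2 + 6*y + 1))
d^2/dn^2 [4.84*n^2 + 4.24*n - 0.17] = 9.68000000000000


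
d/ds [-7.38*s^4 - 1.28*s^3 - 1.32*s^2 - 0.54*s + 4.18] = -29.52*s^3 - 3.84*s^2 - 2.64*s - 0.54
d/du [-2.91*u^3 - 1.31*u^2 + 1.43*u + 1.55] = -8.73*u^2 - 2.62*u + 1.43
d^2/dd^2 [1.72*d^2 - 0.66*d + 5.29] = 3.44000000000000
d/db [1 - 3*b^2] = -6*b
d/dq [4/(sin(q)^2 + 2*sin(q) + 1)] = -8*cos(q)/(sin(q) + 1)^3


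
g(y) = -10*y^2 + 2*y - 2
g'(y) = 2 - 20*y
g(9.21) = -831.82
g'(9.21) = -182.20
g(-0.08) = -2.22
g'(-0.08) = 3.60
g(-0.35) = -3.92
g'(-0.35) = 9.00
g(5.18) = -259.96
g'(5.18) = -101.60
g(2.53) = -60.95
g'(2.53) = -48.60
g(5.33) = -275.43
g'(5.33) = -104.60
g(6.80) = -450.80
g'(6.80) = -134.00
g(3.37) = -108.83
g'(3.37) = -65.40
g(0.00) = -2.00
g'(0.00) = 2.00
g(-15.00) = -2282.00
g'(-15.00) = 302.00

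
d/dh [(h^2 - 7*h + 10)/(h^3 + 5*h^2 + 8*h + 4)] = (-h^3 + 16*h^2 - 19*h - 54)/(h^5 + 8*h^4 + 25*h^3 + 38*h^2 + 28*h + 8)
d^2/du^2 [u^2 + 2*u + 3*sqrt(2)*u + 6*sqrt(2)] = 2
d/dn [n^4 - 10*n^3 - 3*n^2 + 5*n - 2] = 4*n^3 - 30*n^2 - 6*n + 5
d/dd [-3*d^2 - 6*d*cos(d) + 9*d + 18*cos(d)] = 6*d*sin(d) - 6*d - 18*sin(d) - 6*cos(d) + 9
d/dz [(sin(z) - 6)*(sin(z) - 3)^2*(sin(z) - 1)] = (4*sin(z)^3 - 39*sin(z)^2 + 114*sin(z) - 99)*cos(z)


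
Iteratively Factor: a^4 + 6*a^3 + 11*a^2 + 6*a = (a + 1)*(a^3 + 5*a^2 + 6*a) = (a + 1)*(a + 2)*(a^2 + 3*a) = (a + 1)*(a + 2)*(a + 3)*(a)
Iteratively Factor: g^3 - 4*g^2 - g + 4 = (g - 4)*(g^2 - 1) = (g - 4)*(g + 1)*(g - 1)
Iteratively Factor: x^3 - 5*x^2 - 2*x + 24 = (x + 2)*(x^2 - 7*x + 12) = (x - 3)*(x + 2)*(x - 4)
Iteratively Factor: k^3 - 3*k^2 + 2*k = (k)*(k^2 - 3*k + 2) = k*(k - 1)*(k - 2)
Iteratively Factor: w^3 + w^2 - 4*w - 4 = (w + 2)*(w^2 - w - 2) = (w - 2)*(w + 2)*(w + 1)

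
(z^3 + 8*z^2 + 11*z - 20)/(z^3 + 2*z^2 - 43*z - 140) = (z - 1)/(z - 7)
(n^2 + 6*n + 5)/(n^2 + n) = (n + 5)/n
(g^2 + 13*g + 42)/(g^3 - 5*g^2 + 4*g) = (g^2 + 13*g + 42)/(g*(g^2 - 5*g + 4))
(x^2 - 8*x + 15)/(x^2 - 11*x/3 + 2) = 3*(x - 5)/(3*x - 2)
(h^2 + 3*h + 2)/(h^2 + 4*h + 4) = (h + 1)/(h + 2)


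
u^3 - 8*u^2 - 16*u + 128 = (u - 8)*(u - 4)*(u + 4)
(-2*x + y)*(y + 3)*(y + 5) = -2*x*y^2 - 16*x*y - 30*x + y^3 + 8*y^2 + 15*y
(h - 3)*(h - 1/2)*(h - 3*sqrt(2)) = h^3 - 3*sqrt(2)*h^2 - 7*h^2/2 + 3*h/2 + 21*sqrt(2)*h/2 - 9*sqrt(2)/2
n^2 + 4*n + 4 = (n + 2)^2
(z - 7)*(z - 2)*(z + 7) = z^3 - 2*z^2 - 49*z + 98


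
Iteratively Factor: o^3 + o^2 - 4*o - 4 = (o - 2)*(o^2 + 3*o + 2) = (o - 2)*(o + 1)*(o + 2)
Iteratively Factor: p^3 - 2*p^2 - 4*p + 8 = (p - 2)*(p^2 - 4) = (p - 2)^2*(p + 2)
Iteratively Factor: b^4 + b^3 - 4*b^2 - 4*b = (b + 1)*(b^3 - 4*b) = (b + 1)*(b + 2)*(b^2 - 2*b) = b*(b + 1)*(b + 2)*(b - 2)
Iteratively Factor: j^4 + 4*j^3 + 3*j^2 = (j)*(j^3 + 4*j^2 + 3*j) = j^2*(j^2 + 4*j + 3) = j^2*(j + 1)*(j + 3)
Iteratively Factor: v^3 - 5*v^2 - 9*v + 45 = (v - 3)*(v^2 - 2*v - 15) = (v - 5)*(v - 3)*(v + 3)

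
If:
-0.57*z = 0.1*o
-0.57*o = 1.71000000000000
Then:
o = -3.00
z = 0.53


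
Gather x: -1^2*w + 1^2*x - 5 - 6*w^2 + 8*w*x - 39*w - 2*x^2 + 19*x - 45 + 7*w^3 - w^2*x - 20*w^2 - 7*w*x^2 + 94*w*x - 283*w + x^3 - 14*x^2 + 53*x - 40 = 7*w^3 - 26*w^2 - 323*w + x^3 + x^2*(-7*w - 16) + x*(-w^2 + 102*w + 73) - 90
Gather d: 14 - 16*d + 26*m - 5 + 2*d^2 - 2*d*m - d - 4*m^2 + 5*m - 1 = 2*d^2 + d*(-2*m - 17) - 4*m^2 + 31*m + 8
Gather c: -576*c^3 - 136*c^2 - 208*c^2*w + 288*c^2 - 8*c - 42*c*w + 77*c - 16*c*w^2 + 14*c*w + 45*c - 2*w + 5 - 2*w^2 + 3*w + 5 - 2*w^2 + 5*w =-576*c^3 + c^2*(152 - 208*w) + c*(-16*w^2 - 28*w + 114) - 4*w^2 + 6*w + 10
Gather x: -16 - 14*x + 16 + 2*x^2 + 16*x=2*x^2 + 2*x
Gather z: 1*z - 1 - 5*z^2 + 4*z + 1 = -5*z^2 + 5*z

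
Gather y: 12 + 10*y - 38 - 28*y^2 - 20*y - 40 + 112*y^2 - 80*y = 84*y^2 - 90*y - 66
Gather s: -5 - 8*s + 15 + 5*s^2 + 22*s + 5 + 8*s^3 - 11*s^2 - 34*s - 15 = 8*s^3 - 6*s^2 - 20*s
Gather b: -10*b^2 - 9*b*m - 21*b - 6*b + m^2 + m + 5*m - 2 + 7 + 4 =-10*b^2 + b*(-9*m - 27) + m^2 + 6*m + 9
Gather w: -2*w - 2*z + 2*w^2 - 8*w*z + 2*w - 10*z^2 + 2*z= 2*w^2 - 8*w*z - 10*z^2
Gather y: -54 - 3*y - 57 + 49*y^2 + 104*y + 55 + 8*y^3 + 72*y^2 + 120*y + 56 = 8*y^3 + 121*y^2 + 221*y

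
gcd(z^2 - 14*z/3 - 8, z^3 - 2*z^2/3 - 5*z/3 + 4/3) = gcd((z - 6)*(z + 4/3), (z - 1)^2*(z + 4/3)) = z + 4/3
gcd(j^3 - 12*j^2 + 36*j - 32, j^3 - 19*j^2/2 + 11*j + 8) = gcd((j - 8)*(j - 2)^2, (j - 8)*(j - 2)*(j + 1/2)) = j^2 - 10*j + 16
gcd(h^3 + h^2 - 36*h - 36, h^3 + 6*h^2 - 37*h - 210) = h - 6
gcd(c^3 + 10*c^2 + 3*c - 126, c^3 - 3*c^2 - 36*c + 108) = c^2 + 3*c - 18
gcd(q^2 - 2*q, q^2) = q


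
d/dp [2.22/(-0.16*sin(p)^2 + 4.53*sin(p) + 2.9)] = (0.7104*sin(p) - 10.0566)*cos(p)/(-0.16*sin(p)^2 + 4.53*sin(p) + 2.9)^2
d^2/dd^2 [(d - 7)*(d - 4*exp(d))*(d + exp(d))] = -3*d^2*exp(d) - 16*d*exp(2*d) + 9*d*exp(d) + 6*d + 96*exp(2*d) + 36*exp(d) - 14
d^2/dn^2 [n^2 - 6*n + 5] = 2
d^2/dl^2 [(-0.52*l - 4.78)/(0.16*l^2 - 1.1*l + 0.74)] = (-(0.32*l - 1.1)*(0.52*l + 4.78)*(0.64*l - 2.2) + (0.4992*l + 0.3856)*(0.16*l^2 - 1.1*l + 0.74))/(0.16*l^2 - 1.1*l + 0.74)^3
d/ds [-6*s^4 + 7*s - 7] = 7 - 24*s^3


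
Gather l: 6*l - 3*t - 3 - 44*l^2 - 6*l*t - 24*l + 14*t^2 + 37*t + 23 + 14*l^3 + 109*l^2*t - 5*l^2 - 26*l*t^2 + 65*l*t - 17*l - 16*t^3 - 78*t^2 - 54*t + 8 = 14*l^3 + l^2*(109*t - 49) + l*(-26*t^2 + 59*t - 35) - 16*t^3 - 64*t^2 - 20*t + 28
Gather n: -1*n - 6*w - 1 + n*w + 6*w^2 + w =n*(w - 1) + 6*w^2 - 5*w - 1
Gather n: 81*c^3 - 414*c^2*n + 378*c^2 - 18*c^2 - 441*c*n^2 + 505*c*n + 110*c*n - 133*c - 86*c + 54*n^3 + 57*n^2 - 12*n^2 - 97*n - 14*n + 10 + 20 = 81*c^3 + 360*c^2 - 219*c + 54*n^3 + n^2*(45 - 441*c) + n*(-414*c^2 + 615*c - 111) + 30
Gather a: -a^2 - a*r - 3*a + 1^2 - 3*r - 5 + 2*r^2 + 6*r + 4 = -a^2 + a*(-r - 3) + 2*r^2 + 3*r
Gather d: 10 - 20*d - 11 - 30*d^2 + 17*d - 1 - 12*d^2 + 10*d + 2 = -42*d^2 + 7*d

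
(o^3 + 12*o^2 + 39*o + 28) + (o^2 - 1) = o^3 + 13*o^2 + 39*o + 27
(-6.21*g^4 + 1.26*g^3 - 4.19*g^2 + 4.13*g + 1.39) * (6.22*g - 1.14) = -38.6262*g^5 + 14.9166*g^4 - 27.4982*g^3 + 30.4652*g^2 + 3.9376*g - 1.5846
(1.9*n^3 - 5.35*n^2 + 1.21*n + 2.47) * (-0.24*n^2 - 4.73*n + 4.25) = -0.456*n^5 - 7.703*n^4 + 33.0901*n^3 - 29.0536*n^2 - 6.5406*n + 10.4975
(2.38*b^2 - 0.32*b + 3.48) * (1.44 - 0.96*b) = -2.2848*b^3 + 3.7344*b^2 - 3.8016*b + 5.0112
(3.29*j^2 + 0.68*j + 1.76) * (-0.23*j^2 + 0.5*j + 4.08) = -0.7567*j^4 + 1.4886*j^3 + 13.3584*j^2 + 3.6544*j + 7.1808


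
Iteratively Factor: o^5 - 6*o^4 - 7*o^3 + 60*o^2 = (o + 3)*(o^4 - 9*o^3 + 20*o^2) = o*(o + 3)*(o^3 - 9*o^2 + 20*o) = o*(o - 4)*(o + 3)*(o^2 - 5*o) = o*(o - 5)*(o - 4)*(o + 3)*(o)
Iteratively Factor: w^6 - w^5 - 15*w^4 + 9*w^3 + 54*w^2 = (w + 2)*(w^5 - 3*w^4 - 9*w^3 + 27*w^2) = w*(w + 2)*(w^4 - 3*w^3 - 9*w^2 + 27*w) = w^2*(w + 2)*(w^3 - 3*w^2 - 9*w + 27) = w^2*(w + 2)*(w + 3)*(w^2 - 6*w + 9) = w^2*(w - 3)*(w + 2)*(w + 3)*(w - 3)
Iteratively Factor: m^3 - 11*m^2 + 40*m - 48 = (m - 4)*(m^2 - 7*m + 12) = (m - 4)^2*(m - 3)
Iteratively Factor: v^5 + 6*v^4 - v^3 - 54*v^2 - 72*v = (v - 3)*(v^4 + 9*v^3 + 26*v^2 + 24*v) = (v - 3)*(v + 4)*(v^3 + 5*v^2 + 6*v) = v*(v - 3)*(v + 4)*(v^2 + 5*v + 6) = v*(v - 3)*(v + 2)*(v + 4)*(v + 3)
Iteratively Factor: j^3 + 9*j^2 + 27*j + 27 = (j + 3)*(j^2 + 6*j + 9) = (j + 3)^2*(j + 3)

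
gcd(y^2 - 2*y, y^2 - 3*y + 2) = y - 2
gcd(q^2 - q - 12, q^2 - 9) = q + 3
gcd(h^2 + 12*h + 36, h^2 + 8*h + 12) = h + 6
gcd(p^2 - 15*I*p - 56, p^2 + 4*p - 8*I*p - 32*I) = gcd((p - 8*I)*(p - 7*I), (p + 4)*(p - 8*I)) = p - 8*I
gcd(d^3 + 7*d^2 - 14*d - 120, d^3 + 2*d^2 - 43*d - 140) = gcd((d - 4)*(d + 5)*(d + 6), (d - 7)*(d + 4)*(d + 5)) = d + 5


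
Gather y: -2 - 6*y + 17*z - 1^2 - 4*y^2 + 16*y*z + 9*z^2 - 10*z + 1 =-4*y^2 + y*(16*z - 6) + 9*z^2 + 7*z - 2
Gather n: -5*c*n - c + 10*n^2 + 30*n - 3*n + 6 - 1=-c + 10*n^2 + n*(27 - 5*c) + 5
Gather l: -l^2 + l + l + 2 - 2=-l^2 + 2*l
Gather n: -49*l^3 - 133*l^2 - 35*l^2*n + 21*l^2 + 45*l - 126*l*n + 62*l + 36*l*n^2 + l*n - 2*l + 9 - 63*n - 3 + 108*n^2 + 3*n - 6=-49*l^3 - 112*l^2 + 105*l + n^2*(36*l + 108) + n*(-35*l^2 - 125*l - 60)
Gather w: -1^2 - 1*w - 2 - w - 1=-2*w - 4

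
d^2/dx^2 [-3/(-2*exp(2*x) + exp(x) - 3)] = 3*((1 - 8*exp(x))*(2*exp(2*x) - exp(x) + 3) + 2*(4*exp(x) - 1)^2*exp(x))*exp(x)/(2*exp(2*x) - exp(x) + 3)^3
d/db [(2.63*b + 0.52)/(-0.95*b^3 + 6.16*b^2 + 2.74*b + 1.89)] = (4.997*b^3 - 14.7188*b^2 - 6.4064*b + 3.5459)/(0.9025*b^6 - 11.704*b^5 + 32.7396*b^4 + 30.1658*b^3 + 30.7924*b^2 + 10.3572*b + 3.5721)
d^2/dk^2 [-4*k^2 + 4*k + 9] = -8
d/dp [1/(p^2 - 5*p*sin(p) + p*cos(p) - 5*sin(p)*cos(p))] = (p*sin(p) + 5*p*cos(p) - 2*p + 5*sin(p) - cos(p) + 5*cos(2*p))/((p - 5*sin(p))^2*(p + cos(p))^2)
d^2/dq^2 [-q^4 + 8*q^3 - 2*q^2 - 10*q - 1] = -12*q^2 + 48*q - 4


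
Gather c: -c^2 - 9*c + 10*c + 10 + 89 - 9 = -c^2 + c + 90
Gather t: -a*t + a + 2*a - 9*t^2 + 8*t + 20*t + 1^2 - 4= 3*a - 9*t^2 + t*(28 - a) - 3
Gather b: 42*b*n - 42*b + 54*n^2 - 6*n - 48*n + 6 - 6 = b*(42*n - 42) + 54*n^2 - 54*n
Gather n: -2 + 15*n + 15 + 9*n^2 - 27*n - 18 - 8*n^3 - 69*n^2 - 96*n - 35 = -8*n^3 - 60*n^2 - 108*n - 40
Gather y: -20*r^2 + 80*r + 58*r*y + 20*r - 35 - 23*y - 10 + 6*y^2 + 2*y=-20*r^2 + 100*r + 6*y^2 + y*(58*r - 21) - 45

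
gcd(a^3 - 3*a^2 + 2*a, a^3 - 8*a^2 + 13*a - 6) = a - 1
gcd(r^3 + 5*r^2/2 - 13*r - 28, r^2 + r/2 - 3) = r + 2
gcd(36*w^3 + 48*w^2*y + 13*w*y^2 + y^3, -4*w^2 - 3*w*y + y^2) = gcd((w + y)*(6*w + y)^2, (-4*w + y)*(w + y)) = w + y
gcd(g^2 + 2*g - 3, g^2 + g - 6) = g + 3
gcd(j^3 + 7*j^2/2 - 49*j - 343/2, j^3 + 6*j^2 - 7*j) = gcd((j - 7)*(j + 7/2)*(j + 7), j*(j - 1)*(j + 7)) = j + 7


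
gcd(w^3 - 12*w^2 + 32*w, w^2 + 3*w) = w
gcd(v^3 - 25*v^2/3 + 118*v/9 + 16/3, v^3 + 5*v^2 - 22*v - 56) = 1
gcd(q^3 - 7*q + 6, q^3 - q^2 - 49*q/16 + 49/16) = q - 1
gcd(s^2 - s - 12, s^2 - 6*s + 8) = s - 4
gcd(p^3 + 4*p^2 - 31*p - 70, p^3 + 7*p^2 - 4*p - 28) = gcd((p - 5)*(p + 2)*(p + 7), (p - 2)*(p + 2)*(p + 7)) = p^2 + 9*p + 14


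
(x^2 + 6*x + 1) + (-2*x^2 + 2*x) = -x^2 + 8*x + 1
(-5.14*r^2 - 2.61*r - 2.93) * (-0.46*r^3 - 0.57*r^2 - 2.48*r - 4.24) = 2.3644*r^5 + 4.1304*r^4 + 15.5827*r^3 + 29.9365*r^2 + 18.3328*r + 12.4232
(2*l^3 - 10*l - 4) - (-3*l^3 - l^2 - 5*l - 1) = 5*l^3 + l^2 - 5*l - 3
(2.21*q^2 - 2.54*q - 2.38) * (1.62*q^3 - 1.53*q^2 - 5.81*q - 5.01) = 3.5802*q^5 - 7.4961*q^4 - 12.8095*q^3 + 7.3267*q^2 + 26.5532*q + 11.9238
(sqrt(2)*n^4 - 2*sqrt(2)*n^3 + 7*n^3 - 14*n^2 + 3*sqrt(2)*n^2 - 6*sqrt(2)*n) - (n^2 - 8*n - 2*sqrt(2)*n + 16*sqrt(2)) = sqrt(2)*n^4 - 2*sqrt(2)*n^3 + 7*n^3 - 15*n^2 + 3*sqrt(2)*n^2 - 4*sqrt(2)*n + 8*n - 16*sqrt(2)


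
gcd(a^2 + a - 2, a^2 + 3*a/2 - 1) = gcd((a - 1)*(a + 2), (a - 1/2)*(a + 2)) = a + 2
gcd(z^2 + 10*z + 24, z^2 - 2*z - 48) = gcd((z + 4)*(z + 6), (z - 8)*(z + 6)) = z + 6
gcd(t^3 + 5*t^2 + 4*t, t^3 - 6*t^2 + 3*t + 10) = t + 1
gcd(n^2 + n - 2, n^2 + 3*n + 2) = n + 2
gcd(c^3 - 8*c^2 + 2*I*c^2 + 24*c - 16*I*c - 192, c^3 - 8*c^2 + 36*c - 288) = c^2 + c*(-8 + 6*I) - 48*I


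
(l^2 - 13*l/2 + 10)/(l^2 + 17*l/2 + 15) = (2*l^2 - 13*l + 20)/(2*l^2 + 17*l + 30)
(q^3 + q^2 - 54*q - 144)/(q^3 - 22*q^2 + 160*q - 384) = (q^2 + 9*q + 18)/(q^2 - 14*q + 48)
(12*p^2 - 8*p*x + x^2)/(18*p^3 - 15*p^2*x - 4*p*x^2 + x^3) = (-2*p + x)/(-3*p^2 + 2*p*x + x^2)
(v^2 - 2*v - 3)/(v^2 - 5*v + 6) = (v + 1)/(v - 2)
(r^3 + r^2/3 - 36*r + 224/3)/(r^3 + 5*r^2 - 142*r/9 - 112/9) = 3*(r - 4)/(3*r + 2)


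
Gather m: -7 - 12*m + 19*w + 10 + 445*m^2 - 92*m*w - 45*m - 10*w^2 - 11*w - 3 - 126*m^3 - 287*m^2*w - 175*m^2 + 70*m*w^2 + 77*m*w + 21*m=-126*m^3 + m^2*(270 - 287*w) + m*(70*w^2 - 15*w - 36) - 10*w^2 + 8*w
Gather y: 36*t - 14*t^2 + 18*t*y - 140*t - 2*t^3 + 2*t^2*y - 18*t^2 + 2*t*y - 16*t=-2*t^3 - 32*t^2 - 120*t + y*(2*t^2 + 20*t)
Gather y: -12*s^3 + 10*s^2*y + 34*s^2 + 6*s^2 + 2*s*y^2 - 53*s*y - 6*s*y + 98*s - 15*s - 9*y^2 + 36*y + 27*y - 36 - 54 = -12*s^3 + 40*s^2 + 83*s + y^2*(2*s - 9) + y*(10*s^2 - 59*s + 63) - 90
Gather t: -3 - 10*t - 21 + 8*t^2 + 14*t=8*t^2 + 4*t - 24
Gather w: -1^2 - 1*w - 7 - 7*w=-8*w - 8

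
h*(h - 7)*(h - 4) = h^3 - 11*h^2 + 28*h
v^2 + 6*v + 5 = (v + 1)*(v + 5)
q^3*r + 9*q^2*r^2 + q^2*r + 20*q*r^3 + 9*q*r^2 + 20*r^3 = (q + 4*r)*(q + 5*r)*(q*r + r)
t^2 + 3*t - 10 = (t - 2)*(t + 5)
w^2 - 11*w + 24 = (w - 8)*(w - 3)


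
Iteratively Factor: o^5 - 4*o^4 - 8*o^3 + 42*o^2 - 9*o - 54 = (o - 2)*(o^4 - 2*o^3 - 12*o^2 + 18*o + 27) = (o - 2)*(o + 1)*(o^3 - 3*o^2 - 9*o + 27) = (o - 3)*(o - 2)*(o + 1)*(o^2 - 9) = (o - 3)*(o - 2)*(o + 1)*(o + 3)*(o - 3)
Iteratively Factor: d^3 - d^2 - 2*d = (d)*(d^2 - d - 2) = d*(d + 1)*(d - 2)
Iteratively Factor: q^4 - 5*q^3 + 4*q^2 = (q - 1)*(q^3 - 4*q^2) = q*(q - 1)*(q^2 - 4*q) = q*(q - 4)*(q - 1)*(q)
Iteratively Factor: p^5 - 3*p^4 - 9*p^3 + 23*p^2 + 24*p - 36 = (p + 2)*(p^4 - 5*p^3 + p^2 + 21*p - 18) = (p - 3)*(p + 2)*(p^3 - 2*p^2 - 5*p + 6) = (p - 3)*(p + 2)^2*(p^2 - 4*p + 3) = (p - 3)^2*(p + 2)^2*(p - 1)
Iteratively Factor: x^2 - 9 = (x - 3)*(x + 3)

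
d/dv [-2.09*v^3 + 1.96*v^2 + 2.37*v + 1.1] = -6.27*v^2 + 3.92*v + 2.37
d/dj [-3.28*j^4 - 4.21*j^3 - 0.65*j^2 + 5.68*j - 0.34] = -13.12*j^3 - 12.63*j^2 - 1.3*j + 5.68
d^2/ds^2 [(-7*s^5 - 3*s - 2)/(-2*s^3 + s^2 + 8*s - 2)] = 2*(28*s^9 - 42*s^8 - 315*s^7 + 504*s^6 + 2598*s^5 - 1650*s^4 + 299*s^3 - 162*s^2 + 42*s + 180)/(8*s^9 - 12*s^8 - 90*s^7 + 119*s^6 + 336*s^5 - 378*s^4 - 392*s^3 + 372*s^2 - 96*s + 8)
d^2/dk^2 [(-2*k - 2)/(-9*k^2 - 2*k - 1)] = 4*(4*(k + 1)*(9*k + 1)^2 - (27*k + 11)*(9*k^2 + 2*k + 1))/(9*k^2 + 2*k + 1)^3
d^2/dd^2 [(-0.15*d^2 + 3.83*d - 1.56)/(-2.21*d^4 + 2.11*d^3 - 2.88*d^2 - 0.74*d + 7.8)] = (4.39569*d^8 - 228.670026*d^7 + 437.564878*d^6 - 469.749162*d^5 + 502.755312*d^4 - 1572.59942*d^3 + 1162.34352*d^2 - 650.321568*d + 45.834672)/(10.793861*d^12 - 30.916353*d^11 + 71.716047*d^10 - 79.129597*d^9 - 41.534088*d^8 + 203.872902*d^7 - 401.514312*d^6 + 222.80478*d^5 + 287.085024*d^4 - 484.452136*d^3 + 512.84376*d^2 + 135.0648*d - 474.552)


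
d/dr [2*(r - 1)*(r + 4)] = 4*r + 6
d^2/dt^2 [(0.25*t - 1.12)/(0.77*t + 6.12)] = -3.684296/(0.77*t + 6.12)^3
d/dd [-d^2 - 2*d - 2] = -2*d - 2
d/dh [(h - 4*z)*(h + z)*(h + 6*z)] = 3*h^2 + 6*h*z - 22*z^2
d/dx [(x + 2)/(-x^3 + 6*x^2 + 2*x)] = 2*(x^3 - 12*x - 2)/(x^2*(x^4 - 12*x^3 + 32*x^2 + 24*x + 4))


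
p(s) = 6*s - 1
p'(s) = 6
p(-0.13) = -1.78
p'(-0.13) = 6.00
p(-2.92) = -18.52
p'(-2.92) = 6.00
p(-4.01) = -25.06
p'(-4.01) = 6.00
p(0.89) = 4.34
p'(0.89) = 6.00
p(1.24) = 6.44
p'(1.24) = 6.00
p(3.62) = 20.72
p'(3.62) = 6.00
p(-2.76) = -17.56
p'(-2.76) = 6.00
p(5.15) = 29.90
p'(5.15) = 6.00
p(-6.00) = -37.00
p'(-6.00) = 6.00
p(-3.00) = -19.00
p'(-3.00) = 6.00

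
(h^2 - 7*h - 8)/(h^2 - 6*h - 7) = (h - 8)/(h - 7)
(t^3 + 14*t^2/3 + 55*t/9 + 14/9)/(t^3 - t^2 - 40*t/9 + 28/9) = (9*t^2 + 24*t + 7)/(9*t^2 - 27*t + 14)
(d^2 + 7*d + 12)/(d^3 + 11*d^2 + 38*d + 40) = (d + 3)/(d^2 + 7*d + 10)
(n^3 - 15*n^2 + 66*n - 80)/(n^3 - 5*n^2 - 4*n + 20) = (n - 8)/(n + 2)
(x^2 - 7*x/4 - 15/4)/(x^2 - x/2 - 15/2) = (4*x + 5)/(2*(2*x + 5))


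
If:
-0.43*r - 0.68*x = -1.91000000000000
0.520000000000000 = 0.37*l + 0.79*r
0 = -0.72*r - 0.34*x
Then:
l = 5.44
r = -1.89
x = 4.00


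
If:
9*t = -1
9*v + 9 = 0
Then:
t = -1/9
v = -1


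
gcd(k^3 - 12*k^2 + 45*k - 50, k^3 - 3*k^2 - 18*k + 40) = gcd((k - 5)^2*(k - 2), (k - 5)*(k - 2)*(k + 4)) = k^2 - 7*k + 10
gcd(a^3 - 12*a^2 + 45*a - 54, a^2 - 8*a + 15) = a - 3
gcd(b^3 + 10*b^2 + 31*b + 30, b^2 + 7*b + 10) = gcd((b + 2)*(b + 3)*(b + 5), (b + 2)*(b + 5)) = b^2 + 7*b + 10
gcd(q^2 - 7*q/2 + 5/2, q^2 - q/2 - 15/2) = 1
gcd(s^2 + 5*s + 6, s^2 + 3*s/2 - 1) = s + 2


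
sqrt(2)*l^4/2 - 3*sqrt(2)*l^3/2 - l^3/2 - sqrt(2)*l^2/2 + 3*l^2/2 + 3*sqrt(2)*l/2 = l*(l - 3)*(l - sqrt(2))*(sqrt(2)*l/2 + 1/2)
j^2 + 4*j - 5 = (j - 1)*(j + 5)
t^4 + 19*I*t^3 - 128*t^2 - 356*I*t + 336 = (t + 2*I)*(t + 4*I)*(t + 6*I)*(t + 7*I)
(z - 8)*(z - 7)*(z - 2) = z^3 - 17*z^2 + 86*z - 112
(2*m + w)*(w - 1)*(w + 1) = 2*m*w^2 - 2*m + w^3 - w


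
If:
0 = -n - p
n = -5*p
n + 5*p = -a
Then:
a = 0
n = 0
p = 0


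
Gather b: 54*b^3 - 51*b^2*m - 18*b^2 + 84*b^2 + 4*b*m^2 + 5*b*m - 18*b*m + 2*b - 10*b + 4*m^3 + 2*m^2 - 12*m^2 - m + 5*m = 54*b^3 + b^2*(66 - 51*m) + b*(4*m^2 - 13*m - 8) + 4*m^3 - 10*m^2 + 4*m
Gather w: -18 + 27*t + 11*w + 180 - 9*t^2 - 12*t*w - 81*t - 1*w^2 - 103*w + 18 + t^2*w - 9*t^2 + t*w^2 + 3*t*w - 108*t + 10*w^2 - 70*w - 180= -18*t^2 - 162*t + w^2*(t + 9) + w*(t^2 - 9*t - 162)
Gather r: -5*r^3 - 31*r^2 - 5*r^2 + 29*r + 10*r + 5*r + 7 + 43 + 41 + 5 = -5*r^3 - 36*r^2 + 44*r + 96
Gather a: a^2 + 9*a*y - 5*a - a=a^2 + a*(9*y - 6)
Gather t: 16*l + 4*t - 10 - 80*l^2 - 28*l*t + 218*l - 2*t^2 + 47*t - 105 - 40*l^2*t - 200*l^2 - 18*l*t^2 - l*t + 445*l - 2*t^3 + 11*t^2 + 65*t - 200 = -280*l^2 + 679*l - 2*t^3 + t^2*(9 - 18*l) + t*(-40*l^2 - 29*l + 116) - 315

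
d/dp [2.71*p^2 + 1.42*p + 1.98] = 5.42*p + 1.42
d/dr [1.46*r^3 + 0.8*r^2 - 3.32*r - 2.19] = 4.38*r^2 + 1.6*r - 3.32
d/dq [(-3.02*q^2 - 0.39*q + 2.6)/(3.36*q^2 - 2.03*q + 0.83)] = (7.441*q^2 - 22.4852*q + 4.9543)/(11.2896*q^4 - 13.6416*q^3 + 9.6985*q^2 - 3.3698*q + 0.6889)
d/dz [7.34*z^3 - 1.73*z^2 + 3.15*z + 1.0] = 22.02*z^2 - 3.46*z + 3.15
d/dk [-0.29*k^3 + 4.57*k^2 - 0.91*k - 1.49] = -0.87*k^2 + 9.14*k - 0.91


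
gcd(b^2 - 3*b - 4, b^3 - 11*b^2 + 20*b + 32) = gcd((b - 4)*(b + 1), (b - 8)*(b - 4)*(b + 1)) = b^2 - 3*b - 4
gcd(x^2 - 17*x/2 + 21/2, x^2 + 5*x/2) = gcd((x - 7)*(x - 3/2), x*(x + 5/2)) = 1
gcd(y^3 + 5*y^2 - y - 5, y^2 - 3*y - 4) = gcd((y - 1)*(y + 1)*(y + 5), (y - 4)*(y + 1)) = y + 1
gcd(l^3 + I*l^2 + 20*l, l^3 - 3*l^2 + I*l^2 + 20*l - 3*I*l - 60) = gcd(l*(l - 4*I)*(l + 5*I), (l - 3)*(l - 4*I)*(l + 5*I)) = l^2 + I*l + 20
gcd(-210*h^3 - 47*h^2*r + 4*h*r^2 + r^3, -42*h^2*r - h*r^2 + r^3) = -42*h^2 - h*r + r^2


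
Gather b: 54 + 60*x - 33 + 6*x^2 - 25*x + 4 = 6*x^2 + 35*x + 25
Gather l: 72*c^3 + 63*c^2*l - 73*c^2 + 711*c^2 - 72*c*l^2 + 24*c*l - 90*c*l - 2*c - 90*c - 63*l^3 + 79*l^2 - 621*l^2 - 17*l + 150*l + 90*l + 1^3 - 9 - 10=72*c^3 + 638*c^2 - 92*c - 63*l^3 + l^2*(-72*c - 542) + l*(63*c^2 - 66*c + 223) - 18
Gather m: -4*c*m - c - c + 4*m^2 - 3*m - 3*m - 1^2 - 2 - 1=-2*c + 4*m^2 + m*(-4*c - 6) - 4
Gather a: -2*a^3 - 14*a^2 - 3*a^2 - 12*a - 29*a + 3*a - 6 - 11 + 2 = -2*a^3 - 17*a^2 - 38*a - 15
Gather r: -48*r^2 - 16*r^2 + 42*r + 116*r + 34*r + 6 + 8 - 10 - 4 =-64*r^2 + 192*r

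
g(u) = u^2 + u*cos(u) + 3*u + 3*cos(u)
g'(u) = -u*sin(u) + 2*u - 3*sin(u) + cos(u) + 3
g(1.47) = 7.02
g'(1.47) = 1.59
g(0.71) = 5.45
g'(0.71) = 2.76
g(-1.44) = -2.04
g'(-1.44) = 1.80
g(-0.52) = 0.86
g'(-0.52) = 4.06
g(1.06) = 6.29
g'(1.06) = 2.07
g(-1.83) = -2.44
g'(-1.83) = 0.21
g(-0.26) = 1.94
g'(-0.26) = 4.15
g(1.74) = 7.45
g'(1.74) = 1.64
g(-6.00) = 15.12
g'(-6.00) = -7.20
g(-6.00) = 15.12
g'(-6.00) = -7.20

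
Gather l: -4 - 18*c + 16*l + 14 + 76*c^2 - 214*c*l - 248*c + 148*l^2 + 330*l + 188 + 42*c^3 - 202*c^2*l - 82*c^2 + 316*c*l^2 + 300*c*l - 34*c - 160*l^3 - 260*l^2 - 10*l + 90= 42*c^3 - 6*c^2 - 300*c - 160*l^3 + l^2*(316*c - 112) + l*(-202*c^2 + 86*c + 336) + 288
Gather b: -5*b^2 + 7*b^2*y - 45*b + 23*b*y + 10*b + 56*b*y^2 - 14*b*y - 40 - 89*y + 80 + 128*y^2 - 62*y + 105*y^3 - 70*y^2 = b^2*(7*y - 5) + b*(56*y^2 + 9*y - 35) + 105*y^3 + 58*y^2 - 151*y + 40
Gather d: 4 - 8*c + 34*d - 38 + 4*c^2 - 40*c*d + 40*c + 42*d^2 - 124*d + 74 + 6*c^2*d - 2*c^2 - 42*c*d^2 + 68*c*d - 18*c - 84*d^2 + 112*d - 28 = 2*c^2 + 14*c + d^2*(-42*c - 42) + d*(6*c^2 + 28*c + 22) + 12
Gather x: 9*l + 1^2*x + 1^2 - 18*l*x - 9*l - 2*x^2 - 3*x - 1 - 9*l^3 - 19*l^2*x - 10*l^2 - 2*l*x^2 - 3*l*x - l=-9*l^3 - 10*l^2 - l + x^2*(-2*l - 2) + x*(-19*l^2 - 21*l - 2)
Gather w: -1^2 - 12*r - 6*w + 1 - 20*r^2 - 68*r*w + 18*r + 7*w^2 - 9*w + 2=-20*r^2 + 6*r + 7*w^2 + w*(-68*r - 15) + 2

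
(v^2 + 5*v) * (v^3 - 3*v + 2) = v^5 + 5*v^4 - 3*v^3 - 13*v^2 + 10*v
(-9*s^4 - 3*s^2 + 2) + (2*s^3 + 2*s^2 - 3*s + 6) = -9*s^4 + 2*s^3 - s^2 - 3*s + 8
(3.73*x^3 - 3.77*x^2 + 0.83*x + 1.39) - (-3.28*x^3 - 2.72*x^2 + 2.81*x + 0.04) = 7.01*x^3 - 1.05*x^2 - 1.98*x + 1.35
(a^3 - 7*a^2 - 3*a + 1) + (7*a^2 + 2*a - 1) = a^3 - a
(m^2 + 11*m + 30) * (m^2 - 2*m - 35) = m^4 + 9*m^3 - 27*m^2 - 445*m - 1050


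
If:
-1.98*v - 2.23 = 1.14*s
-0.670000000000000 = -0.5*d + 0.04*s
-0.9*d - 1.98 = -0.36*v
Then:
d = 0.31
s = -12.86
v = 6.28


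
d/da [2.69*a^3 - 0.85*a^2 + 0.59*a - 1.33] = 8.07*a^2 - 1.7*a + 0.59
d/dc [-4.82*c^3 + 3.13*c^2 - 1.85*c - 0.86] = -14.46*c^2 + 6.26*c - 1.85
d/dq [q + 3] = 1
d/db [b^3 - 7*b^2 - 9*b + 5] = 3*b^2 - 14*b - 9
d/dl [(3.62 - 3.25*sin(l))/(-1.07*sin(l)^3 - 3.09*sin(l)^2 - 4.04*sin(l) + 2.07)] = (-6.955*sin(l)^3 + 1.5777*sin(l)^2 + 22.3716*sin(l) + 7.8973)*cos(l)/(1.1449*sin(l)^6 + 6.6126*sin(l)^5 + 18.1937*sin(l)^4 + 20.5374*sin(l)^3 + 3.529*sin(l)^2 - 16.7256*sin(l) + 4.2849)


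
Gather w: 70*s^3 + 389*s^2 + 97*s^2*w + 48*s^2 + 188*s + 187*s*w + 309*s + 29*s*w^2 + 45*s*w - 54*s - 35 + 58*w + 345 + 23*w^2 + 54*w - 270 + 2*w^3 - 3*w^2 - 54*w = 70*s^3 + 437*s^2 + 443*s + 2*w^3 + w^2*(29*s + 20) + w*(97*s^2 + 232*s + 58) + 40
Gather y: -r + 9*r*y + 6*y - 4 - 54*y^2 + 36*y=-r - 54*y^2 + y*(9*r + 42) - 4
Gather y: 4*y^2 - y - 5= 4*y^2 - y - 5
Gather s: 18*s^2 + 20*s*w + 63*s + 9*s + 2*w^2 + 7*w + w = 18*s^2 + s*(20*w + 72) + 2*w^2 + 8*w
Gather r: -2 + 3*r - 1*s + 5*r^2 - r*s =5*r^2 + r*(3 - s) - s - 2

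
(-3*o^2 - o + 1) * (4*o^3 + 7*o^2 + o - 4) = -12*o^5 - 25*o^4 - 6*o^3 + 18*o^2 + 5*o - 4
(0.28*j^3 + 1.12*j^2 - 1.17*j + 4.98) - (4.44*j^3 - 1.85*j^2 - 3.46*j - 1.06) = -4.16*j^3 + 2.97*j^2 + 2.29*j + 6.04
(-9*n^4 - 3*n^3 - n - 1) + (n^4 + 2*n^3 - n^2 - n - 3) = -8*n^4 - n^3 - n^2 - 2*n - 4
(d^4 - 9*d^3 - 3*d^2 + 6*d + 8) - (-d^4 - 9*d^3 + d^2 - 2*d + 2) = 2*d^4 - 4*d^2 + 8*d + 6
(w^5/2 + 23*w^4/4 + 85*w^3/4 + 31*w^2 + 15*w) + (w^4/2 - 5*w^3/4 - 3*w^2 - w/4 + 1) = w^5/2 + 25*w^4/4 + 20*w^3 + 28*w^2 + 59*w/4 + 1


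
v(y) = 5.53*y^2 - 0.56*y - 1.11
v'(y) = 11.06*y - 0.56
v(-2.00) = 22.13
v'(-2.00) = -22.68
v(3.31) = 57.62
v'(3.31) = 36.05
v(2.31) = 27.11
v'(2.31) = 24.99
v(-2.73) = 41.63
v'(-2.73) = -30.75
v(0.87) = 2.59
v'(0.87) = 9.06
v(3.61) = 68.94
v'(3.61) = 39.37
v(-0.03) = -1.09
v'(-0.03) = -0.89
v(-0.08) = -1.03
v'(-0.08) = -1.44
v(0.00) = -1.11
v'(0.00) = -0.56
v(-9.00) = 451.86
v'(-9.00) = -100.10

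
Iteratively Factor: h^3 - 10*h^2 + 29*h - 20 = (h - 1)*(h^2 - 9*h + 20) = (h - 5)*(h - 1)*(h - 4)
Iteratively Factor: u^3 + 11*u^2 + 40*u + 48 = (u + 4)*(u^2 + 7*u + 12) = (u + 3)*(u + 4)*(u + 4)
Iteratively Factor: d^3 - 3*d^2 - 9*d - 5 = (d + 1)*(d^2 - 4*d - 5) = (d - 5)*(d + 1)*(d + 1)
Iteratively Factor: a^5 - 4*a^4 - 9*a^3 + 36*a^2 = (a)*(a^4 - 4*a^3 - 9*a^2 + 36*a) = a*(a + 3)*(a^3 - 7*a^2 + 12*a) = a*(a - 3)*(a + 3)*(a^2 - 4*a) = a^2*(a - 3)*(a + 3)*(a - 4)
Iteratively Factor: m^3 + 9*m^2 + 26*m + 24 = (m + 3)*(m^2 + 6*m + 8) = (m + 2)*(m + 3)*(m + 4)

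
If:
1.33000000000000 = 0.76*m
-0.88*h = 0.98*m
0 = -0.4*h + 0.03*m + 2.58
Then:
No Solution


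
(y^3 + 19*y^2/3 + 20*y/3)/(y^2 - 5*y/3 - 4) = y*(y + 5)/(y - 3)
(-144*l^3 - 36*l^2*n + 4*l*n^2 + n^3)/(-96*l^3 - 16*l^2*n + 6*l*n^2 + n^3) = (6*l - n)/(4*l - n)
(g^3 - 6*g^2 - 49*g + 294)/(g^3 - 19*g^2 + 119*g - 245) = (g^2 + g - 42)/(g^2 - 12*g + 35)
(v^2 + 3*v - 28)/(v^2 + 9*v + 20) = (v^2 + 3*v - 28)/(v^2 + 9*v + 20)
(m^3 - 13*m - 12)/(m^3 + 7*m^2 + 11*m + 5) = (m^2 - m - 12)/(m^2 + 6*m + 5)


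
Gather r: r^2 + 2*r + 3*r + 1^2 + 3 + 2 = r^2 + 5*r + 6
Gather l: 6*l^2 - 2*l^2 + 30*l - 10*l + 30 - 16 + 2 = 4*l^2 + 20*l + 16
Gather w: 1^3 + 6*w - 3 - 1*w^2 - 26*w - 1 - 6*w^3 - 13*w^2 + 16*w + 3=-6*w^3 - 14*w^2 - 4*w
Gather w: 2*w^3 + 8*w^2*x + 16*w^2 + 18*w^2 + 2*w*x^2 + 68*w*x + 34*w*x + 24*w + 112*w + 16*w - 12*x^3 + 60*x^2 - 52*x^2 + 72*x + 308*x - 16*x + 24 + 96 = 2*w^3 + w^2*(8*x + 34) + w*(2*x^2 + 102*x + 152) - 12*x^3 + 8*x^2 + 364*x + 120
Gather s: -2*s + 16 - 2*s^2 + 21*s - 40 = -2*s^2 + 19*s - 24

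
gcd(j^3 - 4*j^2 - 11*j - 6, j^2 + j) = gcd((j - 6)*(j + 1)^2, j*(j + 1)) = j + 1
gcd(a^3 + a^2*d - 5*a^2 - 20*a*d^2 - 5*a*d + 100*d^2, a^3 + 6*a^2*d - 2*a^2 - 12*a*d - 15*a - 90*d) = a - 5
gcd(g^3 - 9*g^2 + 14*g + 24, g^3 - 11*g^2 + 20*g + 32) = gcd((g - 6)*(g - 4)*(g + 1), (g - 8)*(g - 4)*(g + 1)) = g^2 - 3*g - 4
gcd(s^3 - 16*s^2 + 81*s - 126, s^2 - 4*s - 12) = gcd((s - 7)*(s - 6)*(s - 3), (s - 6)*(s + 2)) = s - 6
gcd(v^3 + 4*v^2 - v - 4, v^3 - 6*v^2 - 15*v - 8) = v + 1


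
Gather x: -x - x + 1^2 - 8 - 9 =-2*x - 16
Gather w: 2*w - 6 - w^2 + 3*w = -w^2 + 5*w - 6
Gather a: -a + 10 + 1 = 11 - a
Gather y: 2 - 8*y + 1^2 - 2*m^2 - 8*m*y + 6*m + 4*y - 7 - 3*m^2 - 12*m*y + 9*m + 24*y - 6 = -5*m^2 + 15*m + y*(20 - 20*m) - 10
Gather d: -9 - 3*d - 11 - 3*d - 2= -6*d - 22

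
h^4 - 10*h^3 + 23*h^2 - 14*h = h*(h - 7)*(h - 2)*(h - 1)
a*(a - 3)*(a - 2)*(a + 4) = a^4 - a^3 - 14*a^2 + 24*a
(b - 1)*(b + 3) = b^2 + 2*b - 3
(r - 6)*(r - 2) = r^2 - 8*r + 12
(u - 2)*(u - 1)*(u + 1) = u^3 - 2*u^2 - u + 2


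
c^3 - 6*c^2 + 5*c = c*(c - 5)*(c - 1)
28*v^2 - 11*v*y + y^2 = (-7*v + y)*(-4*v + y)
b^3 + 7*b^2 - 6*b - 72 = (b - 3)*(b + 4)*(b + 6)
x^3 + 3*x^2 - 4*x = x*(x - 1)*(x + 4)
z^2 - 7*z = z*(z - 7)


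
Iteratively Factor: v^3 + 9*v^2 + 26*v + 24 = (v + 3)*(v^2 + 6*v + 8) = (v + 2)*(v + 3)*(v + 4)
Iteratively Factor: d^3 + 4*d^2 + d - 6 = (d - 1)*(d^2 + 5*d + 6) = (d - 1)*(d + 3)*(d + 2)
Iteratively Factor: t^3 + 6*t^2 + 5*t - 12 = (t + 4)*(t^2 + 2*t - 3) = (t - 1)*(t + 4)*(t + 3)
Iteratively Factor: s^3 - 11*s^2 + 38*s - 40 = (s - 2)*(s^2 - 9*s + 20) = (s - 5)*(s - 2)*(s - 4)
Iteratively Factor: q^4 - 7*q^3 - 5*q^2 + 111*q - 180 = (q - 3)*(q^3 - 4*q^2 - 17*q + 60) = (q - 5)*(q - 3)*(q^2 + q - 12) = (q - 5)*(q - 3)*(q + 4)*(q - 3)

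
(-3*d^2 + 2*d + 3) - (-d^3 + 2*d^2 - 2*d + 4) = d^3 - 5*d^2 + 4*d - 1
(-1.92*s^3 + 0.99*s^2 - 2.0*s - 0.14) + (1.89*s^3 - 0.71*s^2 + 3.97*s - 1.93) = -0.03*s^3 + 0.28*s^2 + 1.97*s - 2.07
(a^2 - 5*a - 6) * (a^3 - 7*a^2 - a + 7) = a^5 - 12*a^4 + 28*a^3 + 54*a^2 - 29*a - 42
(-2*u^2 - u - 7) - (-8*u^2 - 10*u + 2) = 6*u^2 + 9*u - 9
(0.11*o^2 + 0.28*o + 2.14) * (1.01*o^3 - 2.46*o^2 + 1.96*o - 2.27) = 0.1111*o^5 + 0.0122*o^4 + 1.6882*o^3 - 4.9653*o^2 + 3.5588*o - 4.8578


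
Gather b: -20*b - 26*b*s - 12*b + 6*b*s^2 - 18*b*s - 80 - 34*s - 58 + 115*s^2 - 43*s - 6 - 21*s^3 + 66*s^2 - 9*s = b*(6*s^2 - 44*s - 32) - 21*s^3 + 181*s^2 - 86*s - 144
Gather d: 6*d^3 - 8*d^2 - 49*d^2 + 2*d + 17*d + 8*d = 6*d^3 - 57*d^2 + 27*d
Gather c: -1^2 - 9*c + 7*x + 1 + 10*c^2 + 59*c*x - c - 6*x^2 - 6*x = 10*c^2 + c*(59*x - 10) - 6*x^2 + x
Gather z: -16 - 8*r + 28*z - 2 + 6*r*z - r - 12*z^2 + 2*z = -9*r - 12*z^2 + z*(6*r + 30) - 18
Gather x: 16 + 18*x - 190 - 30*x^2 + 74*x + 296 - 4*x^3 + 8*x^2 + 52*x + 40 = -4*x^3 - 22*x^2 + 144*x + 162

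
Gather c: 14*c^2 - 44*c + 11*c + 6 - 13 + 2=14*c^2 - 33*c - 5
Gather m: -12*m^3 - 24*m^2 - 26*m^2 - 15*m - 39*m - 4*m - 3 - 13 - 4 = -12*m^3 - 50*m^2 - 58*m - 20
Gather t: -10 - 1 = -11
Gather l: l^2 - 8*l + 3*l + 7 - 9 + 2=l^2 - 5*l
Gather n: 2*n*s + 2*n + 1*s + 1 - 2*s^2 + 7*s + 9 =n*(2*s + 2) - 2*s^2 + 8*s + 10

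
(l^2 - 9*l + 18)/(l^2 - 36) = (l - 3)/(l + 6)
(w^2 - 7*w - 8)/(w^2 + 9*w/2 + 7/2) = 2*(w - 8)/(2*w + 7)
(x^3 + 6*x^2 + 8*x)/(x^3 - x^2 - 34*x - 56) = x/(x - 7)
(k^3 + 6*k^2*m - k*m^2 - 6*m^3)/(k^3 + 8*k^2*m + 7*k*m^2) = (k^2 + 5*k*m - 6*m^2)/(k*(k + 7*m))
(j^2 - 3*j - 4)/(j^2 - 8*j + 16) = (j + 1)/(j - 4)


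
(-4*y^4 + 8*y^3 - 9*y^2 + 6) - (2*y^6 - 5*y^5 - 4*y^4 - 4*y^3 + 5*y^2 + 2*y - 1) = -2*y^6 + 5*y^5 + 12*y^3 - 14*y^2 - 2*y + 7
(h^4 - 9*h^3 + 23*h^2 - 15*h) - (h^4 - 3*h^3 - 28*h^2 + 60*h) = -6*h^3 + 51*h^2 - 75*h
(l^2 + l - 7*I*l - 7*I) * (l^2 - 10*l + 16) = l^4 - 9*l^3 - 7*I*l^3 + 6*l^2 + 63*I*l^2 + 16*l - 42*I*l - 112*I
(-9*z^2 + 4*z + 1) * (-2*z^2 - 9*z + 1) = 18*z^4 + 73*z^3 - 47*z^2 - 5*z + 1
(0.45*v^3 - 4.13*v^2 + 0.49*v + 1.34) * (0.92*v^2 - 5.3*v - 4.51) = 0.414*v^5 - 6.1846*v^4 + 20.3103*v^3 + 17.2621*v^2 - 9.3119*v - 6.0434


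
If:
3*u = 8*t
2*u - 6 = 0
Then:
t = 9/8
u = 3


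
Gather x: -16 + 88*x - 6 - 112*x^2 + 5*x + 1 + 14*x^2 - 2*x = -98*x^2 + 91*x - 21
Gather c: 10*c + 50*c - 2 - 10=60*c - 12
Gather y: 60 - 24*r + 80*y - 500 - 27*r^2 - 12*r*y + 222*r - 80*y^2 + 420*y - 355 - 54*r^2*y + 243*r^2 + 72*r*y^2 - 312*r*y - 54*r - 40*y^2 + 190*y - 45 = 216*r^2 + 144*r + y^2*(72*r - 120) + y*(-54*r^2 - 324*r + 690) - 840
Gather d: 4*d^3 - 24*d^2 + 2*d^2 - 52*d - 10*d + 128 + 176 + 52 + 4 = 4*d^3 - 22*d^2 - 62*d + 360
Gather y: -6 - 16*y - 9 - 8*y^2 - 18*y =-8*y^2 - 34*y - 15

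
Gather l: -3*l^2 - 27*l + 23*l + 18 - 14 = -3*l^2 - 4*l + 4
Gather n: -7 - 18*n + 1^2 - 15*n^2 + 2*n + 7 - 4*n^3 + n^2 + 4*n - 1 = -4*n^3 - 14*n^2 - 12*n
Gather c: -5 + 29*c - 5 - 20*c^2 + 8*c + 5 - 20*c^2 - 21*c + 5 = -40*c^2 + 16*c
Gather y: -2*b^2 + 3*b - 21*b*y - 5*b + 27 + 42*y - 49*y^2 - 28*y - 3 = -2*b^2 - 2*b - 49*y^2 + y*(14 - 21*b) + 24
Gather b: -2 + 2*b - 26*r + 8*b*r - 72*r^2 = b*(8*r + 2) - 72*r^2 - 26*r - 2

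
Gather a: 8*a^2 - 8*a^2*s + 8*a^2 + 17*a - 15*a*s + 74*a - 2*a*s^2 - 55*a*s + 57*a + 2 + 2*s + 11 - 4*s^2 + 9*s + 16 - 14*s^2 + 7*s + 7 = a^2*(16 - 8*s) + a*(-2*s^2 - 70*s + 148) - 18*s^2 + 18*s + 36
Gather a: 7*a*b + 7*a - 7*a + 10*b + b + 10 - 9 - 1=7*a*b + 11*b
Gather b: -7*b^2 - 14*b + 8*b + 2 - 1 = -7*b^2 - 6*b + 1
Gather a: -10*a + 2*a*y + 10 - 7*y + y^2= a*(2*y - 10) + y^2 - 7*y + 10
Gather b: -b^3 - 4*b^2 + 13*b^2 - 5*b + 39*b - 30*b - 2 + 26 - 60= -b^3 + 9*b^2 + 4*b - 36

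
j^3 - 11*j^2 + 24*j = j*(j - 8)*(j - 3)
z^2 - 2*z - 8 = (z - 4)*(z + 2)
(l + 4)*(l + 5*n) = l^2 + 5*l*n + 4*l + 20*n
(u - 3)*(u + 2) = u^2 - u - 6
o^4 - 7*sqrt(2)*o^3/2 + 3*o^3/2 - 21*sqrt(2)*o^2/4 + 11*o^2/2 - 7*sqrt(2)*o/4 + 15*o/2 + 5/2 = (o + 1/2)*(o + 1)*(o - 5*sqrt(2)/2)*(o - sqrt(2))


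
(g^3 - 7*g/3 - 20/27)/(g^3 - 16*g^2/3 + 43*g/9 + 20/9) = (g + 4/3)/(g - 4)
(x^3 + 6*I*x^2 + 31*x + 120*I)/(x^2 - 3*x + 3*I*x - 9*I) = (x^2 + 3*I*x + 40)/(x - 3)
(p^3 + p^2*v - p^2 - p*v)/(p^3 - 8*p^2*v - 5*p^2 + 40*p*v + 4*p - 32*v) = p*(p + v)/(p^2 - 8*p*v - 4*p + 32*v)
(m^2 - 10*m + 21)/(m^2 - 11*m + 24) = (m - 7)/(m - 8)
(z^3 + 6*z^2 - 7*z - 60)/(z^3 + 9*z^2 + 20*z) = (z - 3)/z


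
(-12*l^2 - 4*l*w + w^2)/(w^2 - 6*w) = (-12*l^2 - 4*l*w + w^2)/(w*(w - 6))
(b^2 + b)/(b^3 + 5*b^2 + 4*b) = 1/(b + 4)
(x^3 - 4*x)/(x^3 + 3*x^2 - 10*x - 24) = x*(x - 2)/(x^2 + x - 12)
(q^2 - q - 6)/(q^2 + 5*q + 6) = (q - 3)/(q + 3)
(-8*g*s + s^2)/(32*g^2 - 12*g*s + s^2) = s/(-4*g + s)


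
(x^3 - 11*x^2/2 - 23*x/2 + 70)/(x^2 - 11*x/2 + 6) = (2*x^2 - 3*x - 35)/(2*x - 3)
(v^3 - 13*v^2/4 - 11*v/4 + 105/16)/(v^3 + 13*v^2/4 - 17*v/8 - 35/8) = (4*v^2 - 8*v - 21)/(2*(2*v^2 + 9*v + 7))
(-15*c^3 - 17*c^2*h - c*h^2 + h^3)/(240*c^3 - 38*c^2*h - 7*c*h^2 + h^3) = (-3*c^2 - 4*c*h - h^2)/(48*c^2 + 2*c*h - h^2)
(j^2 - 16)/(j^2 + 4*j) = (j - 4)/j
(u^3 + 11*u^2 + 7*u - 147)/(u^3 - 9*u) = (u^2 + 14*u + 49)/(u*(u + 3))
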